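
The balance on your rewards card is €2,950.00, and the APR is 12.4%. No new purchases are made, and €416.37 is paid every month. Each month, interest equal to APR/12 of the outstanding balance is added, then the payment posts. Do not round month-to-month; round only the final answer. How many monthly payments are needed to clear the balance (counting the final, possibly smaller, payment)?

Monthly rate r = 12.4%/12 = 1.03333% = 0.0103333.
Recurrence: B ← B·(1+r) − €416.37.
Month 1: interest €30.48; balance after payment €2,564.11.
Month 2: interest €26.50; balance after payment €2,174.24.
Closed form: n = −ln(1 − rB₀/P)/ln(1+r) = −ln(0.92679)/ln(1.01033) ≈ 7.396, so the balance reaches zero during payment 8.

8 payments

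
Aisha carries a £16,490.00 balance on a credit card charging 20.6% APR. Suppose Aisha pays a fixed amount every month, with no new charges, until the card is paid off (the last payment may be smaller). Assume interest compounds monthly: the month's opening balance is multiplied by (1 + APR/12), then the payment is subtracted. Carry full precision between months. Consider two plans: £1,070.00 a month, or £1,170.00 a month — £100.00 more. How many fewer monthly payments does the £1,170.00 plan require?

2 fewer payments

Monthly rate r = 20.6%/12 = 1.71667% = 0.0171667.
At £1,070.00/mo: n = ⌈−ln(1 − rB₀/P)/ln(1+r)⌉ = 19 payments (last £57.51); total interest = total paid − £16,490.00 = £2,827.51.
At £1,170.00/mo: 17 payments (last £322.76); total interest £2,552.76.
Payments saved = 19 − 17 = 2.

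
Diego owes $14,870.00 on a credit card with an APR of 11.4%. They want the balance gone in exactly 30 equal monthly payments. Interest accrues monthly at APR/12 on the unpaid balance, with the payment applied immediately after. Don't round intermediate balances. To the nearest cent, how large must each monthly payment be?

$571.98

Monthly rate r = 11.4%/12 = 0.95% = 0.0095.
Level-payment amortization: P = B₀·r / (1 − (1+r)^(−n)) = 14870.00·0.0095 / (1 − 1.0095^(−30)).
Denominator 1 − (1+r)^(−30) = 0.246973428.
P = 141.265 / 0.246973428 ≈ 571.98.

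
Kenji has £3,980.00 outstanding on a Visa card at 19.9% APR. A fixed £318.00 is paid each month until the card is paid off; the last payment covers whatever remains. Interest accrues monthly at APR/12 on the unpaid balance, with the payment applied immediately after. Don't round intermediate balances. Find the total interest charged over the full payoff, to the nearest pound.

£518

Monthly rate r = 19.9%/12 = 1.65833% = 0.0165833.
Payoff takes n = ⌈−ln(1 − rB₀/P)/ln(1+r)⌉ = ⌈14.144⌉ = 15 payments; the last is £46.07.
Total paid = 14·£318.00 + £46.07 = £4,498.07.
Total interest = total paid − principal = £4,498.07 − £3,980.00 = £518.07.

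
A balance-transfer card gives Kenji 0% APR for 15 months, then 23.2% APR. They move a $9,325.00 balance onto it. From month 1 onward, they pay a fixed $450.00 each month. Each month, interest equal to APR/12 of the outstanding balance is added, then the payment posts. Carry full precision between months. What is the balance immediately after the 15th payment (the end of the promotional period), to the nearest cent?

Promo months 1–15 at r₀ = 0%/12 = 0; months 16+ at r₁ = 23.2%/12 = 0.0193333.
After month 15 (no interest yet): B = $9,325.00 − 15·$450.00 = $2,575.00.

$2,575.00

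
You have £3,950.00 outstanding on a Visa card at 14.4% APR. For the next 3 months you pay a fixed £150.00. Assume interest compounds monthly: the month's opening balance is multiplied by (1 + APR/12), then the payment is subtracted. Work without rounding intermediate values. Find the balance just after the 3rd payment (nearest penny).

£3,638.49

Monthly rate r = 14.4%/12 = 1.2% = 0.012.
Each month: B ← B·(1+r) − £150.00.
Month 1: interest £47.40; balance after payment £3,847.40.
Month 2: interest £46.17; balance after payment £3,743.57.
Month 3: interest £44.92; balance after payment £3,638.49.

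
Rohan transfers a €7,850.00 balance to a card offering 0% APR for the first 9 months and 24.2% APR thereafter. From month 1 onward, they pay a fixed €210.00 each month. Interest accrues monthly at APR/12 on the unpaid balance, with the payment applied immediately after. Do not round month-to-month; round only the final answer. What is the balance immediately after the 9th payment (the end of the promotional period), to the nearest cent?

Promo months 1–9 at r₀ = 0%/12 = 0; months 10+ at r₁ = 24.2%/12 = 0.0201667.
After month 9 (no interest yet): B = €7,850.00 − 9·€210.00 = €5,960.00.

€5,960.00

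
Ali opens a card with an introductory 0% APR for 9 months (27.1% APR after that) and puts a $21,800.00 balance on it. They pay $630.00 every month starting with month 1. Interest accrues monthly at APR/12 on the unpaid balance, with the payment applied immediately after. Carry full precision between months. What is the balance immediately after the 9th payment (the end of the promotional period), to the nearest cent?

$16,130.00

Promo months 1–9 at r₀ = 0%/12 = 0; months 10+ at r₁ = 27.1%/12 = 0.0225833.
After month 9 (no interest yet): B = $21,800.00 − 9·$630.00 = $16,130.00.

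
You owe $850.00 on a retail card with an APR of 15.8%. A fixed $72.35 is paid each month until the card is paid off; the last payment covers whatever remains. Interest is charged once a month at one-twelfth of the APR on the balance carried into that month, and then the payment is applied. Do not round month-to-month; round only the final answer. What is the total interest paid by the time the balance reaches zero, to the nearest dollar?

$80

Monthly rate r = 15.8%/12 = 1.31667% = 0.0131667.
Payoff takes n = ⌈−ln(1 − rB₀/P)/ln(1+r)⌉ = ⌈12.847⌉ = 13 payments; the last is $61.35.
Total paid = 12·$72.35 + $61.35 = $929.55.
Total interest = total paid − principal = $929.55 − $850.00 = $79.55.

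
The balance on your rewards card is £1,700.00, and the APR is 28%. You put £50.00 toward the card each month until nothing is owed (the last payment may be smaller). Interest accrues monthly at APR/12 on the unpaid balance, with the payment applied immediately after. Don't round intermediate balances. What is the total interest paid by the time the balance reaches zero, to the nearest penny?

£1,717.93

Monthly rate r = 28%/12 = 2.33333% = 0.0233333.
Payoff takes n = ⌈−ln(1 − rB₀/P)/ln(1+r)⌉ = ⌈68.356⌉ = 69 payments; the last is £17.93.
Total paid = 68·£50.00 + £17.93 = £3,417.93.
Total interest = total paid − principal = £3,417.93 − £1,700.00 = £1,717.93.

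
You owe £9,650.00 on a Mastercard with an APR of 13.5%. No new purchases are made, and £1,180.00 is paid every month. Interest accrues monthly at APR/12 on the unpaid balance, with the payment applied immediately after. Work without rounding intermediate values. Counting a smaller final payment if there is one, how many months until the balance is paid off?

9 payments

Monthly rate r = 13.5%/12 = 1.125% = 0.01125.
Recurrence: B ← B·(1+r) − £1,180.00.
Month 1: interest £108.56; balance after payment £8,578.56.
Month 2: interest £96.51; balance after payment £7,495.07.
Closed form: n = −ln(1 − rB₀/P)/ln(1+r) = −ln(0.908)/ln(1.01125) ≈ 8.627, so the balance reaches zero during payment 9.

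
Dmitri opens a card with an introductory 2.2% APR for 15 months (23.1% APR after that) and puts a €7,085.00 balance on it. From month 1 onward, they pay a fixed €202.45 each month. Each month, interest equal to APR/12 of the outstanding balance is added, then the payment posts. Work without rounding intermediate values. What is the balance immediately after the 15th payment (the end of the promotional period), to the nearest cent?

Promo months 1–15 at r₀ = 2.2%/12 = 0.00183333; months 16+ at r₁ = 23.1%/12 = 0.01925.
After month 15: iterate B ← B·(1+r₀) − €202.45 for 15 months → €4,206.32.

€4,206.32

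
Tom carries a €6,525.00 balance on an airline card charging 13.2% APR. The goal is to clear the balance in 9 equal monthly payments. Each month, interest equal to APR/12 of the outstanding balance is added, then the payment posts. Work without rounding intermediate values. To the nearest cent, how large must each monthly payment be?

€765.46

Monthly rate r = 13.2%/12 = 1.1% = 0.011.
Level-payment amortization: P = B₀·r / (1 − (1+r)^(−n)) = 6525.00·0.011 / (1 − 1.011^(−9)).
Denominator 1 − (1+r)^(−9) = 0.0937675698.
P = 71.775 / 0.0937675698 ≈ 765.46.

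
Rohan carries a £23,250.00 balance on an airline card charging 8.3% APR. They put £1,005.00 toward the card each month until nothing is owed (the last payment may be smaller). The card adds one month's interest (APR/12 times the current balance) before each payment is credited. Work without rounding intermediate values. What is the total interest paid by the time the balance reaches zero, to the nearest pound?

Monthly rate r = 8.3%/12 = 0.691667% = 0.00691667.
Payoff takes n = ⌈−ln(1 − rB₀/P)/ln(1+r)⌉ = ⌈25.297⌉ = 26 payments; the last is £299.15.
Total paid = 25·£1,005.00 + £299.15 = £25,424.15.
Total interest = total paid − principal = £25,424.15 − £23,250.00 = £2,174.15.

£2,174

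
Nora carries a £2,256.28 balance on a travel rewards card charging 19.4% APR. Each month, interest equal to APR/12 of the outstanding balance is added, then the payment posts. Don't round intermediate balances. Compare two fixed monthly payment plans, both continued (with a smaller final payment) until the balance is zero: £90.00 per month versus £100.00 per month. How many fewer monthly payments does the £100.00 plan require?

4 fewer payments

Monthly rate r = 19.4%/12 = 1.61667% = 0.0161667.
At £90.00/mo: n = ⌈−ln(1 − rB₀/P)/ln(1+r)⌉ = 33 payments (last £36.61); total interest = total paid − £2,256.28 = £660.33.
At £100.00/mo: 29 payments (last £29.56); total interest £573.28.
Payments saved = 33 − 29 = 4.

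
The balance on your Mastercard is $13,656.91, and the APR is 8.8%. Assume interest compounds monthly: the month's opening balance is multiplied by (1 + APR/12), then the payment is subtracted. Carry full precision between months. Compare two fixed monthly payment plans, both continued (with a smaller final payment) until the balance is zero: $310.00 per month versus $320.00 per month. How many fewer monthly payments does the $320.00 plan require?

2 fewer payments

Monthly rate r = 8.8%/12 = 0.733333% = 0.00733333.
At $310.00/mo: n = ⌈−ln(1 − rB₀/P)/ln(1+r)⌉ = 54 payments (last $124.76); total interest = total paid − $13,656.91 = $2,897.85.
At $320.00/mo: 52 payments (last $120.42); total interest $2,783.51.
Payments saved = 54 − 52 = 2.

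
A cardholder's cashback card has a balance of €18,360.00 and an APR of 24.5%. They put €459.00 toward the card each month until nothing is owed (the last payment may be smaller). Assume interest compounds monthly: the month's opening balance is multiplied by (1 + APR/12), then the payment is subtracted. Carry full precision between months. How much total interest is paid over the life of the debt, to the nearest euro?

Monthly rate r = 24.5%/12 = 2.04167% = 0.0204167.
Payoff takes n = ⌈−ln(1 − rB₀/P)/ln(1+r)⌉ = ⌈83.937⌉ = 84 payments; the last is €430.25.
Total paid = 83·€459.00 + €430.25 = €38,527.25.
Total interest = total paid − principal = €38,527.25 − €18,360.00 = €20,167.25.

€20,167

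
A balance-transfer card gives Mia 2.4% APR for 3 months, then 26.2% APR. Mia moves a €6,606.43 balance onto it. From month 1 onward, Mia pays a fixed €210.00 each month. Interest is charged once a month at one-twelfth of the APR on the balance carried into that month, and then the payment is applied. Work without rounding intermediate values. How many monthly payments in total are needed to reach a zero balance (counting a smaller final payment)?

Promo months 1–3 at r₀ = 2.4%/12 = 0.002; months 4+ at r₁ = 26.2%/12 = 0.0218333.
After month 3: iterate B ← B·(1+r₀) − €210.00 for 3 months → €6,014.89.
Then at r₁ with €210.00/mo: n₂ = −ln(1 − r₁·B/P)/ln(1+r₁) ≈ 45.46 → 46 more payments.

49 payments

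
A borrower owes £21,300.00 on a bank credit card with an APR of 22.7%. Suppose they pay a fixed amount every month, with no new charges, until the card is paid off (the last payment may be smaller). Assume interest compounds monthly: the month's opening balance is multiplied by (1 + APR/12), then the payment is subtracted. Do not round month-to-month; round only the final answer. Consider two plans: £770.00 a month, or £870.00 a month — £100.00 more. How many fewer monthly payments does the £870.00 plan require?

Monthly rate r = 22.7%/12 = 1.89167% = 0.0189167.
At £770.00/mo: n = ⌈−ln(1 − rB₀/P)/ln(1+r)⌉ = 40 payments (last £411.26); total interest = total paid − £21,300.00 = £9,141.26.
At £870.00/mo: 34 payments (last £167.66); total interest £7,577.66.
Payments saved = 40 − 34 = 6.

6 fewer payments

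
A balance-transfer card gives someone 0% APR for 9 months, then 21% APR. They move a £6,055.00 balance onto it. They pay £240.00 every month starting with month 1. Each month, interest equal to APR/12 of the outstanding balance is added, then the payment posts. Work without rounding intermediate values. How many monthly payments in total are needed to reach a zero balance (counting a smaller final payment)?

Promo months 1–9 at r₀ = 0%/12 = 0; months 10+ at r₁ = 21%/12 = 0.0175.
After month 9 (no interest yet): B = £6,055.00 − 9·£240.00 = £3,895.00.
Then at r₁ with £240.00/mo: n₂ = −ln(1 − r₁·B/P)/ln(1+r₁) ≈ 19.26 → 20 more payments.

29 payments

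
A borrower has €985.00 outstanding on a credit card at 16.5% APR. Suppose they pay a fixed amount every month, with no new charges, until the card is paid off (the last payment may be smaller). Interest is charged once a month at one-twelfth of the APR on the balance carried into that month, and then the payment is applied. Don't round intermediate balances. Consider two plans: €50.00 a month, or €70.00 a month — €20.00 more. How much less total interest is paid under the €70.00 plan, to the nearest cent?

Monthly rate r = 16.5%/12 = 1.375% = 0.01375.
At €50.00/mo: n = ⌈−ln(1 − rB₀/P)/ln(1+r)⌉ = 24 payments (last €6.68); total interest = total paid − €985.00 = €171.68.
At €70.00/mo: 16 payments (last €52.29); total interest €117.29.
Interest saved = €171.68 − €117.29 = €54.39.

€54.39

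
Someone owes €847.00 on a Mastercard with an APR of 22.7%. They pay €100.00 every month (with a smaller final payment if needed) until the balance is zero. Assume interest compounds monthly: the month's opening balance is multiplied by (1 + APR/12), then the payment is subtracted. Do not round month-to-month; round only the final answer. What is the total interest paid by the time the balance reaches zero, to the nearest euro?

€85

Monthly rate r = 22.7%/12 = 1.89167% = 0.0189167.
Payoff takes n = ⌈−ln(1 − rB₀/P)/ln(1+r)⌉ = ⌈9.318⌉ = 10 payments; the last is €32.01.
Total paid = 9·€100.00 + €32.01 = €932.01.
Total interest = total paid − principal = €932.01 − €847.00 = €85.01.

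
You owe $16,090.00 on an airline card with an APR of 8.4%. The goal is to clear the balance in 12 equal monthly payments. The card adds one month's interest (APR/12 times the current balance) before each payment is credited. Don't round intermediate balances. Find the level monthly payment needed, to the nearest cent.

$1,402.62

Monthly rate r = 8.4%/12 = 0.7% = 0.007.
Level-payment amortization: P = B₀·r / (1 − (1+r)^(−n)) = 16090.00·0.007 / (1 − 1.007^(−12)).
Denominator 1 − (1+r)^(−12) = 0.0802996466.
P = 112.63 / 0.0802996466 ≈ 1402.62.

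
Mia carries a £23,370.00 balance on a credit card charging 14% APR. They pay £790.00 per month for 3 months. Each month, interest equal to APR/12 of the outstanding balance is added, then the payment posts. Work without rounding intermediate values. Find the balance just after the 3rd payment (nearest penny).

£21,799.77

Monthly rate r = 14%/12 = 1.16667% = 0.0116667.
Each month: B ← B·(1+r) − £790.00.
Month 1: interest £272.65; balance after payment £22,852.65.
Month 2: interest £266.61; balance after payment £22,329.26.
Month 3: interest £260.51; balance after payment £21,799.77.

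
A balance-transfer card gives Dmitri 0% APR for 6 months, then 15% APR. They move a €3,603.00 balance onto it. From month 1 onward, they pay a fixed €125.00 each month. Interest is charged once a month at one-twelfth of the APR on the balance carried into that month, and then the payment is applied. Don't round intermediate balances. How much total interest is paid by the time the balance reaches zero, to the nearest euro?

Promo months 1–6 at r₀ = 0%/12 = 0; months 7+ at r₁ = 15%/12 = 0.0125.
After month 6 (no interest yet): B = €3,603.00 − 6·€125.00 = €2,853.00.
Then at r₁ with €125.00/mo: n₂ = −ln(1 − r₁·B/P)/ln(1+r₁) ≈ 27.04 → 28 more payments.
Total paid = 33·€125.00 + €4.90 = €4,129.90; interest = €4,129.90 − €3,603.00 = €526.90.

€527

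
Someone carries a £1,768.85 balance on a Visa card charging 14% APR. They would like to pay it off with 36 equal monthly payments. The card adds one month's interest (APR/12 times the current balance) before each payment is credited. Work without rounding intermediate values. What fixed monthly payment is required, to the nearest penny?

£60.46

Monthly rate r = 14%/12 = 1.16667% = 0.0116667.
Level-payment amortization: P = B₀·r / (1 − (1+r)^(−n)) = 1768.85·0.0116667 / (1 − 1.01167^(−36)).
Denominator 1 − (1+r)^(−36) = 0.341353884.
P = 20.6366 / 0.341353884 ≈ 60.46.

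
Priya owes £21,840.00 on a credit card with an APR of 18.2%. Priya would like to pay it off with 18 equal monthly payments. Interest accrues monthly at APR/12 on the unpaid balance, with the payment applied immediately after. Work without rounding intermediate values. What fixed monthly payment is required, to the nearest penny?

£1,395.60

Monthly rate r = 18.2%/12 = 1.51667% = 0.0151667.
Level-payment amortization: P = B₀·r / (1 − (1+r)^(−n)) = 21840.00·0.0151667 / (1 − 1.01517^(−18)).
Denominator 1 − (1+r)^(−18) = 0.237345713.
P = 331.24 / 0.237345713 ≈ 1395.60.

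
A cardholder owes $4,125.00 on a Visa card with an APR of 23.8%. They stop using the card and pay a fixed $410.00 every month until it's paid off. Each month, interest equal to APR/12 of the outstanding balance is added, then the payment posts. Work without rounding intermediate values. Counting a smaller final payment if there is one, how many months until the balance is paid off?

Monthly rate r = 23.8%/12 = 1.98333% = 0.0198333.
Recurrence: B ← B·(1+r) − $410.00.
Month 1: interest $81.81; balance after payment $3,796.81.
Month 2: interest $75.30; balance after payment $3,462.12.
Closed form: n = −ln(1 − rB₀/P)/ln(1+r) = −ln(0.80046)/ln(1.01983) ≈ 11.333, so the balance reaches zero during payment 12.

12 months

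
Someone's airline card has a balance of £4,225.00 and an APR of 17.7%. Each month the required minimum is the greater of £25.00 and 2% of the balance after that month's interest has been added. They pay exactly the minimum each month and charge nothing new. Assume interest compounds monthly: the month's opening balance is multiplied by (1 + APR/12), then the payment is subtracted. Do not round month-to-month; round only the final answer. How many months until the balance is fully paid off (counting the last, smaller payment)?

311 months

Monthly rate r = 17.7%/12 = 1.475% = 0.01475.
While 2% of the post-interest balance exceeds £25.00, each month B ← (B·(1+r))·(1 − 0.02), i.e. B shrinks by the factor (1+r)·0.98 = 0.99445.
This holds for months 1–222. Entering month 223 the balance is £1,229.50; 2% of the post-interest balance is now below £25.00, so the flat £25.00 minimum applies from here.
From month 223 a fixed £25.00 at rate r clears £1,229.50 in 89 more payments. Total: 222 + 89 = 311 months.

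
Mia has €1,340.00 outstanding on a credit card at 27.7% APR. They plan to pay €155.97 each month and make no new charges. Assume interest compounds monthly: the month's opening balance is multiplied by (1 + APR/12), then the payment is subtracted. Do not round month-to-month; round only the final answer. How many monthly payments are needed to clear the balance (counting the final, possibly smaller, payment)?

Monthly rate r = 27.7%/12 = 2.30833% = 0.0230833.
Recurrence: B ← B·(1+r) − €155.97.
Month 1: interest €30.93; balance after payment €1,214.96.
Month 2: interest €28.05; balance after payment €1,087.04.
Closed form: n = −ln(1 − rB₀/P)/ln(1+r) = −ln(0.80168)/ln(1.02308) ≈ 9.686, so the balance reaches zero during payment 10.

10 months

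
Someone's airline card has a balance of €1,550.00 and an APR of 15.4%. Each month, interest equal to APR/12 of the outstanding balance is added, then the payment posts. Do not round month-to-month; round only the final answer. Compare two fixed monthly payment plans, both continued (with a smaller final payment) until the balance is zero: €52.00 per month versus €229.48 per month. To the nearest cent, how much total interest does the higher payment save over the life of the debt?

€334.26

Monthly rate r = 15.4%/12 = 1.28333% = 0.0128333.
At €52.00/mo: n = ⌈−ln(1 − rB₀/P)/ln(1+r)⌉ = 38 payments (last €42.12); total interest = total paid − €1,550.00 = €416.12.
At €229.48/mo: 8 payments (last €25.50); total interest €81.86.
Interest saved = €416.12 − €81.86 = €334.26.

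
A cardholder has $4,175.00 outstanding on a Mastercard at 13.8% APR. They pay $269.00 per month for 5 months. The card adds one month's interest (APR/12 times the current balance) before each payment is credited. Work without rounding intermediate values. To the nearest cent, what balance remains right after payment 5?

$3,044.35

Monthly rate r = 13.8%/12 = 1.15% = 0.0115.
Each month: B ← B·(1+r) − $269.00.
Month 1: interest $48.01; balance after payment $3,954.01.
Month 2: interest $45.47; balance after payment $3,730.48.
Month 3: interest $42.90; balance after payment $3,504.38.
Month 4: interest $40.30; balance after payment $3,275.68.
Month 5: interest $37.67; balance after payment $3,044.35.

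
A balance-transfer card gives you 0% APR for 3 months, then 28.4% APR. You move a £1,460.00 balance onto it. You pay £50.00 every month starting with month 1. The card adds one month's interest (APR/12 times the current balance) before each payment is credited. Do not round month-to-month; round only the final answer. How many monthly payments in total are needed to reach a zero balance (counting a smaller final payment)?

Promo months 1–3 at r₀ = 0%/12 = 0; months 4+ at r₁ = 28.4%/12 = 0.0236667.
After month 3 (no interest yet): B = £1,460.00 − 3·£50.00 = £1,310.00.
Then at r₁ with £50.00/mo: n₂ = −ln(1 − r₁·B/P)/ln(1+r₁) ≈ 41.37 → 42 more payments.

45 months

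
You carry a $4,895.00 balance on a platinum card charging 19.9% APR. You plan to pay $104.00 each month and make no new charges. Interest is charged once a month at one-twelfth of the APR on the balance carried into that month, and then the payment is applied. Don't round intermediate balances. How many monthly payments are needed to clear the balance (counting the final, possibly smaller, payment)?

Monthly rate r = 19.9%/12 = 1.65833% = 0.0165833.
Recurrence: B ← B·(1+r) − $104.00.
Month 1: interest $81.18; balance after payment $4,872.18.
Month 2: interest $80.80; balance after payment $4,848.97.
Closed form: n = −ln(1 − rB₀/P)/ln(1+r) = −ln(0.21947)/ln(1.01658) ≈ 92.207, so the balance reaches zero during payment 93.

93 payments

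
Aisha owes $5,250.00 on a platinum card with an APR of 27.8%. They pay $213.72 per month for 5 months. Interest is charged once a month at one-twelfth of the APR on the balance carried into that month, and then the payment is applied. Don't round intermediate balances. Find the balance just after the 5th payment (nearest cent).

Monthly rate r = 27.8%/12 = 2.31667% = 0.0231667.
Each month: B ← B·(1+r) − $213.72.
Month 1: interest $121.63; balance after payment $5,157.90.
Month 2: interest $119.49; balance after payment $5,063.68.
Month 3: interest $117.31; balance after payment $4,967.26.
Month 4: interest $115.07; balance after payment $4,868.62.
Month 5: interest $112.79; balance after payment $4,767.69.

$4,767.69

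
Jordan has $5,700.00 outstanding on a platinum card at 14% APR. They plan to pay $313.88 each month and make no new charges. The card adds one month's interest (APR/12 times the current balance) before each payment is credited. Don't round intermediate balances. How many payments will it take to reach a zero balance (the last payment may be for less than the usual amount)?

21 months

Monthly rate r = 14%/12 = 1.16667% = 0.0116667.
Recurrence: B ← B·(1+r) − $313.88.
Month 1: interest $66.50; balance after payment $5,452.62.
Month 2: interest $63.61; balance after payment $5,202.35.
Closed form: n = −ln(1 − rB₀/P)/ln(1+r) = −ln(0.78814)/ln(1.01167) ≈ 20.526, so the balance reaches zero during payment 21.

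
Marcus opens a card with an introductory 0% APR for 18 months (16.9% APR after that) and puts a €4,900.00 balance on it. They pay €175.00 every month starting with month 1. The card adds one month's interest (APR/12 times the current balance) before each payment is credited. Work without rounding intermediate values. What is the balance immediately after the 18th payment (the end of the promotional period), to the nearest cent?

Promo months 1–18 at r₀ = 0%/12 = 0; months 19+ at r₁ = 16.9%/12 = 0.0140833.
After month 18 (no interest yet): B = €4,900.00 − 18·€175.00 = €1,750.00.

€1,750.00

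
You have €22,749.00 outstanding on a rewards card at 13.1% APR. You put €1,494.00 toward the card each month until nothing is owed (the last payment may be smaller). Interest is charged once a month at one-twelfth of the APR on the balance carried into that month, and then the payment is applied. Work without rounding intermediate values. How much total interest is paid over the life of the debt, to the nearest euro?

Monthly rate r = 13.1%/12 = 1.09167% = 0.0109167.
Payoff takes n = ⌈−ln(1 − rB₀/P)/ln(1+r)⌉ = ⌈16.744⌉ = 17 payments; the last is €1,112.54.
Total paid = 16·€1,494.00 + €1,112.54 = €25,016.54.
Total interest = total paid − principal = €25,016.54 − €22,749.00 = €2,267.54.

€2,268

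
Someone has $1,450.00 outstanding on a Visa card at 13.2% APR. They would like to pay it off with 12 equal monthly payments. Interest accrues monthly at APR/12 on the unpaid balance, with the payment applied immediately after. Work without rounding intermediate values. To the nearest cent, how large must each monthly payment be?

Monthly rate r = 13.2%/12 = 1.1% = 0.011.
Level-payment amortization: P = B₀·r / (1 − (1+r)^(−n)) = 1450.00·0.011 / (1 − 1.011^(−12)).
Denominator 1 − (1+r)^(−12) = 0.123027181.
P = 15.95 / 0.123027181 ≈ 129.65.

$129.65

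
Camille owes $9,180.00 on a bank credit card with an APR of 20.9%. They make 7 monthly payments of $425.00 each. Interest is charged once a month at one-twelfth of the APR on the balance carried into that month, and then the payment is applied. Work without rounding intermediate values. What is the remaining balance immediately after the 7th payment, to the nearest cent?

$7,224.36

Monthly rate r = 20.9%/12 = 1.74167% = 0.0174167.
Each month: B ← B·(1+r) − $425.00.
Month 1: interest $159.88; balance after payment $8,914.89.
Month 2: interest $155.27; balance after payment $8,645.15.
Month 3: interest $150.57; balance after payment $8,370.72.
Month 4: interest $145.79; balance after payment $8,091.51.
Month 5: interest $140.93; balance after payment $7,807.44.
Month 6: interest $135.98; balance after payment $7,518.42.
Month 7: interest $130.95; balance after payment $7,224.36.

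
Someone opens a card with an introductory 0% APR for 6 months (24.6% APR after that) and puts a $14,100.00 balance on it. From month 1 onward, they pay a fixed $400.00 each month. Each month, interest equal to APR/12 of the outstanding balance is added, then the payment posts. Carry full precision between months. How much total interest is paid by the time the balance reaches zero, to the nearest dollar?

$6,343

Promo months 1–6 at r₀ = 0%/12 = 0; months 7+ at r₁ = 24.6%/12 = 0.0205.
After month 6 (no interest yet): B = $14,100.00 − 6·$400.00 = $11,700.00.
Then at r₁ with $400.00/mo: n₂ = −ln(1 − r₁·B/P)/ln(1+r₁) ≈ 45.11 → 46 more payments.
Total paid = 51·$400.00 + $43.40 = $20,443.40; interest = $20,443.40 − $14,100.00 = $6,343.40.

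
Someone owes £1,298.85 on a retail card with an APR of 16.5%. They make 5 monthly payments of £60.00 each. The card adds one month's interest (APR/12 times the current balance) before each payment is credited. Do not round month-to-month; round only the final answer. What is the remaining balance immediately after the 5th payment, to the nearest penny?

Monthly rate r = 16.5%/12 = 1.375% = 0.01375.
Each month: B ← B·(1+r) − £60.00.
Month 1: interest £17.86; balance after payment £1,256.71.
Month 2: interest £17.28; balance after payment £1,213.99.
Month 3: interest £16.69; balance after payment £1,170.68.
Month 4: interest £16.10; balance after payment £1,126.78.
Month 5: interest £15.49; balance after payment £1,082.27.

£1,082.27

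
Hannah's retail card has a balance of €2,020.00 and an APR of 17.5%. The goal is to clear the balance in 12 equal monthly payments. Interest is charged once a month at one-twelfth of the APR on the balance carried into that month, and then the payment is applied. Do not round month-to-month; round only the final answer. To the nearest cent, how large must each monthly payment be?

€184.71

Monthly rate r = 17.5%/12 = 1.45833% = 0.0145833.
Level-payment amortization: P = B₀·r / (1 − (1+r)^(−n)) = 2020.00·0.0145833 / (1 − 1.01458^(−12)).
Denominator 1 − (1+r)^(−12) = 0.159481428.
P = 29.4583 / 0.159481428 ≈ 184.71.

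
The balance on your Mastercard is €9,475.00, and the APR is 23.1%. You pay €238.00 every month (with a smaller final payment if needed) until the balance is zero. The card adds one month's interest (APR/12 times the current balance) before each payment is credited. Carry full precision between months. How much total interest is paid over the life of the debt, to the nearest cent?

Monthly rate r = 23.1%/12 = 1.925% = 0.01925.
Payoff takes n = ⌈−ln(1 − rB₀/P)/ln(1+r)⌉ = ⌈76.256⌉ = 77 payments; the last is €61.32.
Total paid = 76·€238.00 + €61.32 = €18,149.32.
Total interest = total paid − principal = €18,149.32 − €9,475.00 = €8,674.32.

€8,674.32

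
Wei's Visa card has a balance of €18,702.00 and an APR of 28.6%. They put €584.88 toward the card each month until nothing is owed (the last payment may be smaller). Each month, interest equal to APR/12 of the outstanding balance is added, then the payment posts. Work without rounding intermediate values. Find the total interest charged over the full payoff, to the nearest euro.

€16,953

Monthly rate r = 28.6%/12 = 2.38333% = 0.0238333.
Payoff takes n = ⌈−ln(1 − rB₀/P)/ln(1+r)⌉ = ⌈60.961⌉ = 61 payments; the last is €562.35.
Total paid = 60·€584.88 + €562.35 = €35,655.15.
Total interest = total paid − principal = €35,655.15 − €18,702.00 = €16,953.15.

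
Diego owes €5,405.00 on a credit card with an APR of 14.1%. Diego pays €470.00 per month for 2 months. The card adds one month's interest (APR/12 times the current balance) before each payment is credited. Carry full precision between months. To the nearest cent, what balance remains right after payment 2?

€4,587.24

Monthly rate r = 14.1%/12 = 1.175% = 0.01175.
Each month: B ← B·(1+r) − €470.00.
Month 1: interest €63.51; balance after payment €4,998.51.
Month 2: interest €58.73; balance after payment €4,587.24.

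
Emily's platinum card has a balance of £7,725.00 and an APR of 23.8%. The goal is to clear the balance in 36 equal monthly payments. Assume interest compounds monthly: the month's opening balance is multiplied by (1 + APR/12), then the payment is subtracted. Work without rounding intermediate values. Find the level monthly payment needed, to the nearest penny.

Monthly rate r = 23.8%/12 = 1.98333% = 0.0198333.
Level-payment amortization: P = B₀·r / (1 − (1+r)^(−n)) = 7725.00·0.0198333 / (1 − 1.01983^(−36)).
Denominator 1 − (1+r)^(−36) = 0.506884449.
P = 153.213 / 0.506884449 ≈ 302.26.

£302.26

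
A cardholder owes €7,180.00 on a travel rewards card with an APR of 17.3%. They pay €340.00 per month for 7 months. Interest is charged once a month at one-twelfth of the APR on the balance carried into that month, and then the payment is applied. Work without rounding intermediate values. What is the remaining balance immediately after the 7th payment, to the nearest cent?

Monthly rate r = 17.3%/12 = 1.44167% = 0.0144167.
Each month: B ← B·(1+r) − €340.00.
Month 1: interest €103.51; balance after payment €6,943.51.
Month 2: interest €100.10; balance after payment €6,703.61.
Month 3: interest €96.64; balance after payment €6,460.26.
Month 4: interest €93.14; balance after payment €6,213.39.
Month 5: interest €89.58; balance after payment €5,962.97.
Month 6: interest €85.97; balance after payment €5,708.94.
Month 7: interest €82.30; balance after payment €5,451.24.

€5,451.24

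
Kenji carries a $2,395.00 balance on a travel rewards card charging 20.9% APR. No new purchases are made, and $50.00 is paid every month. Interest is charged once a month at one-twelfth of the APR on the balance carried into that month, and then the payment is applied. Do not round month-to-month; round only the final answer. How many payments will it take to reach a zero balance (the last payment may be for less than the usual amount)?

105 months

Monthly rate r = 20.9%/12 = 1.74167% = 0.0174167.
Recurrence: B ← B·(1+r) − $50.00.
Month 1: interest $41.71; balance after payment $2,386.71.
Month 2: interest $41.57; balance after payment $2,378.28.
Closed form: n = −ln(1 − rB₀/P)/ln(1+r) = −ln(0.16574)/ln(1.01742) ≈ 104.092, so the balance reaches zero during payment 105.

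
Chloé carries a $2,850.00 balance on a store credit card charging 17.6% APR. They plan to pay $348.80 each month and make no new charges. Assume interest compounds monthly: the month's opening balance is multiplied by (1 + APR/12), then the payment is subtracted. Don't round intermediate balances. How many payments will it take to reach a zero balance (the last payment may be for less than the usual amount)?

Monthly rate r = 17.6%/12 = 1.46667% = 0.0146667.
Recurrence: B ← B·(1+r) − $348.80.
Month 1: interest $41.80; balance after payment $2,543.00.
Month 2: interest $37.30; balance after payment $2,231.50.
Closed form: n = −ln(1 − rB₀/P)/ln(1+r) = −ln(0.88016)/ln(1.01467) ≈ 8.767, so the balance reaches zero during payment 9.

9 months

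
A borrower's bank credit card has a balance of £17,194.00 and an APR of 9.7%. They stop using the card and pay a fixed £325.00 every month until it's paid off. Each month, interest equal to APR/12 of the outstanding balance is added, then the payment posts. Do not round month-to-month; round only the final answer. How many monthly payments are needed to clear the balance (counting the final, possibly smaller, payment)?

Monthly rate r = 9.7%/12 = 0.808333% = 0.00808333.
Recurrence: B ← B·(1+r) − £325.00.
Month 1: interest £138.98; balance after payment £17,007.98.
Month 2: interest £137.48; balance after payment £16,820.47.
Closed form: n = −ln(1 − rB₀/P)/ln(1+r) = −ln(0.57235)/ln(1.00808) ≈ 69.309, so the balance reaches zero during payment 70.

70 months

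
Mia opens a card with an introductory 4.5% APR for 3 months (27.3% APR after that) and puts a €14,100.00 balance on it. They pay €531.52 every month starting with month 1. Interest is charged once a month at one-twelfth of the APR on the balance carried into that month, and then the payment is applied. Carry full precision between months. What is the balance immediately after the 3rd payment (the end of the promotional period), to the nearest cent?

€12,658.67

Promo months 1–3 at r₀ = 4.5%/12 = 0.00375; months 4+ at r₁ = 27.3%/12 = 0.02275.
After month 3: iterate B ← B·(1+r₀) − €531.52 for 3 months → €12,658.67.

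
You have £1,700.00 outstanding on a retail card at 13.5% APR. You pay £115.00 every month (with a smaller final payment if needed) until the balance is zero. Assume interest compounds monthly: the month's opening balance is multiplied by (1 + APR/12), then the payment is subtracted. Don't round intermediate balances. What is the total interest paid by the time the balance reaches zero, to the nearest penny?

£169.85

Monthly rate r = 13.5%/12 = 1.125% = 0.01125.
Payoff takes n = ⌈−ln(1 − rB₀/P)/ln(1+r)⌉ = ⌈16.258⌉ = 17 payments; the last is £29.85.
Total paid = 16·£115.00 + £29.85 = £1,869.85.
Total interest = total paid − principal = £1,869.85 − £1,700.00 = £169.85.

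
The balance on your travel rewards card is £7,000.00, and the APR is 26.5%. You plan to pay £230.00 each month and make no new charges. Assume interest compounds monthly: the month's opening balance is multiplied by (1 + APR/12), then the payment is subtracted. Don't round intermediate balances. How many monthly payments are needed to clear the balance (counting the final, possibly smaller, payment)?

52 payments

Monthly rate r = 26.5%/12 = 2.20833% = 0.0220833.
Recurrence: B ← B·(1+r) − £230.00.
Month 1: interest £154.58; balance after payment £6,924.58.
Month 2: interest £152.92; balance after payment £6,847.50.
Closed form: n = −ln(1 − rB₀/P)/ln(1+r) = −ln(0.3279)/ln(1.02208) ≈ 51.048, so the balance reaches zero during payment 52.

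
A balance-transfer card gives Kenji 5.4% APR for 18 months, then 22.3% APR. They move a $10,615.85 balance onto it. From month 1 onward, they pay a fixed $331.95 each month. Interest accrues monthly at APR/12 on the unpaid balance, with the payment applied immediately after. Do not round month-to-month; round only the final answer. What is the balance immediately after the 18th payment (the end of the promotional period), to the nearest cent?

Promo months 1–18 at r₀ = 5.4%/12 = 0.0045; months 19+ at r₁ = 22.3%/12 = 0.0185833.
After month 18: iterate B ← B·(1+r₀) − $331.95 for 18 months → $5,300.20.

$5,300.20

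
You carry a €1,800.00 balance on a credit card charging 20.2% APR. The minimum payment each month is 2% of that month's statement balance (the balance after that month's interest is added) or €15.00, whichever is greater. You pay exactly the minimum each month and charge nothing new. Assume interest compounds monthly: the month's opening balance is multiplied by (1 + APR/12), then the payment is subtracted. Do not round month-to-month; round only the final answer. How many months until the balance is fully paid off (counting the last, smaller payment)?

360 months

Monthly rate r = 20.2%/12 = 1.68333% = 0.0168333.
While 2% of the post-interest balance exceeds €15.00, each month B ← (B·(1+r))·(1 − 0.02), i.e. B shrinks by the factor (1+r)·0.98 = 0.9965.
This holds for months 1–255. Entering month 256 the balance is €735.55; 2% of the post-interest balance is now below €15.00, so the flat €15.00 minimum applies from here.
From month 256 a fixed €15.00 at rate r clears €735.55 in 105 more payments. Total: 255 + 105 = 360 months.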